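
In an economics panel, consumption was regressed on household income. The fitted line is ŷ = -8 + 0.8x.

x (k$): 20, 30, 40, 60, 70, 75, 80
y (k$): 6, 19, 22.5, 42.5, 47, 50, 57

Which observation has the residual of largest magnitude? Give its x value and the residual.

x=20: ŷ = -8 + 0.8·20 = 8; r = 6 − 8 = -2
x=30: ŷ = -8 + 0.8·30 = 16; r = 19 − 16 = 3
x=40: ŷ = -8 + 0.8·40 = 24; r = 22.5 − 24 = -1.5
x=60: ŷ = -8 + 0.8·60 = 40; r = 42.5 − 40 = 2.5
x=70: ŷ = -8 + 0.8·70 = 48; r = 47 − 48 = -1
x=75: ŷ = -8 + 0.8·75 = 52; r = 50 − 52 = -2
x=80: ŷ = -8 + 0.8·80 = 56; r = 57 − 56 = 1
Largest |r| is 3 at x = 30, residual 3.

x = 30, r = 3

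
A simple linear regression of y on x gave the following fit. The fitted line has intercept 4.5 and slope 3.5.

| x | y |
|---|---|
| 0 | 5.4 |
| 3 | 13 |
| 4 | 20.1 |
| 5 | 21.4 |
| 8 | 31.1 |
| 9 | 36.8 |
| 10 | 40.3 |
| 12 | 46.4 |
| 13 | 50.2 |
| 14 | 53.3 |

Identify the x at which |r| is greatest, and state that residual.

x=0: ŷ = 4.5 + 3.5·0 = 4.5; r = 5.4 − 4.5 = 0.9
x=3: ŷ = 4.5 + 3.5·3 = 15; r = 13 − 15 = -2
x=4: ŷ = 4.5 + 3.5·4 = 18.5; r = 20.1 − 18.5 = 1.6
x=5: ŷ = 4.5 + 3.5·5 = 22; r = 21.4 − 22 = -0.6
x=8: ŷ = 4.5 + 3.5·8 = 32.5; r = 31.1 − 32.5 = -1.4
x=9: ŷ = 4.5 + 3.5·9 = 36; r = 36.8 − 36 = 0.8
x=10: ŷ = 4.5 + 3.5·10 = 39.5; r = 40.3 − 39.5 = 0.8
x=12: ŷ = 4.5 + 3.5·12 = 46.5; r = 46.4 − 46.5 = -0.1
x=13: ŷ = 4.5 + 3.5·13 = 50; r = 50.2 − 50 = 0.2
x=14: ŷ = 4.5 + 3.5·14 = 53.5; r = 53.3 − 53.5 = -0.2
Largest |r| is 2 at x = 3, residual -2.

x = 3, r = -2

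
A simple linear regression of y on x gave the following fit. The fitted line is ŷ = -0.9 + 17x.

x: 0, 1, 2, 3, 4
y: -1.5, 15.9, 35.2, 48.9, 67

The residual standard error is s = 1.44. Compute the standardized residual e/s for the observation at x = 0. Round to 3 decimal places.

-0.417

ŷ = -0.9 + 17·0 = -0.9
e = -1.5 − (-0.9) = -0.6
e/s = -0.6 / 1.44 = -0.417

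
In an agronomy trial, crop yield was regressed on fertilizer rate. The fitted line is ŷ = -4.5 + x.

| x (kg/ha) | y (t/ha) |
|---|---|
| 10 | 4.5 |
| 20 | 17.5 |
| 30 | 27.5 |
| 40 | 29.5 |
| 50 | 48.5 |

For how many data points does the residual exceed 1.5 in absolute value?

4

x=10: ŷ = -4.5 + 10 = 5.5; e = 4.5 − 5.5 = -1
x=20: ŷ = -4.5 + 20 = 15.5; e = 17.5 − 15.5 = 2
x=30: ŷ = -4.5 + 30 = 25.5; e = 27.5 − 25.5 = 2
x=40: ŷ = -4.5 + 40 = 35.5; e = 29.5 − 35.5 = -6
x=50: ŷ = -4.5 + 50 = 45.5; e = 48.5 − 45.5 = 3
|e| > 1.5: x=20 (|e|=2), x=30 (|e|=2), x=40 (|e|=6), x=50 (|e|=3) → 4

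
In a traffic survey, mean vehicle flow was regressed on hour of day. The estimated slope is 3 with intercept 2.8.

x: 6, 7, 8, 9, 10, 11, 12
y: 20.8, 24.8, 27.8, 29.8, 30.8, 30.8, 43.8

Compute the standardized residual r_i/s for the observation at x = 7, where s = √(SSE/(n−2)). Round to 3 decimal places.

0.299

x=6: ŷ = 2.8 + 3·6 = 20.8; r = 20.8 − 20.8 = 0
x=7: ŷ = 2.8 + 3·7 = 23.8; r = 24.8 − 23.8 = 1
x=8: ŷ = 2.8 + 3·8 = 26.8; r = 27.8 − 26.8 = 1
x=9: ŷ = 2.8 + 3·9 = 29.8; r = 29.8 − 29.8 = 0
x=10: ŷ = 2.8 + 3·10 = 32.8; r = 30.8 − 32.8 = -2
x=11: ŷ = 2.8 + 3·11 = 35.8; r = 30.8 − 35.8 = -5
x=12: ŷ = 2.8 + 3·12 = 38.8; r = 43.8 − 38.8 = 5
SSE = 0 + 1 + 1 + 0 + 4 + 25 + 25 = 56
s = √(56/5) = 3.34664
r/s = 1 / 3.34664 = 0.299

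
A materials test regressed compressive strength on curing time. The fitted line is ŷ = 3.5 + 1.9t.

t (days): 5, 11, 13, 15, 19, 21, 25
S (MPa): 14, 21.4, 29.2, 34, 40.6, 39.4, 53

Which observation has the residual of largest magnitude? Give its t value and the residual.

t = 21, r = -4

t=5: ŷ = 3.5 + 1.9·5 = 13; r = 14 − 13 = 1
t=11: ŷ = 3.5 + 1.9·11 = 24.4; r = 21.4 − 24.4 = -3
t=13: ŷ = 3.5 + 1.9·13 = 28.2; r = 29.2 − 28.2 = 1
t=15: ŷ = 3.5 + 1.9·15 = 32; r = 34 − 32 = 2
t=19: ŷ = 3.5 + 1.9·19 = 39.6; r = 40.6 − 39.6 = 1
t=21: ŷ = 3.5 + 1.9·21 = 43.4; r = 39.4 − 43.4 = -4
t=25: ŷ = 3.5 + 1.9·25 = 51; r = 53 − 51 = 2
Largest |r| is 4 at t = 21, residual -4.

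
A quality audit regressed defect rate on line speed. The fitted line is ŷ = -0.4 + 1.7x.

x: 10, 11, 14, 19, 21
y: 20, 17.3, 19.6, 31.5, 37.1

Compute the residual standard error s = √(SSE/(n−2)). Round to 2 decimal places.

s = 3.18

x=10: ŷ = -0.4 + 1.7·10 = 16.6; e = 20 − 16.6 = 3.4
x=11: ŷ = -0.4 + 1.7·11 = 18.3; e = 17.3 − 18.3 = -1
x=14: ŷ = -0.4 + 1.7·14 = 23.4; e = 19.6 − 23.4 = -3.8
x=19: ŷ = -0.4 + 1.7·19 = 31.9; e = 31.5 − 31.9 = -0.4
x=21: ŷ = -0.4 + 1.7·21 = 35.3; e = 37.1 − 35.3 = 1.8
SSE = 11.56 + 1 + 14.44 + 0.16 + 3.24 = 30.4
s = √(30.4/3) = √10.1333 ≈ 3.18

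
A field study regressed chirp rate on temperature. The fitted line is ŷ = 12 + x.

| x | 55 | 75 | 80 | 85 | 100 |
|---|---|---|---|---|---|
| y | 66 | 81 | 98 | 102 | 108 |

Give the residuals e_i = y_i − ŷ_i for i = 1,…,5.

-1, -6, 6, 5, -4

x=55: ŷ = 12 + 55 = 67; e = 66 − 67 = -1
x=75: ŷ = 12 + 75 = 87; e = 81 − 87 = -6
x=80: ŷ = 12 + 80 = 92; e = 98 − 92 = 6
x=85: ŷ = 12 + 85 = 97; e = 102 − 97 = 5
x=100: ŷ = 12 + 100 = 112; e = 108 − 112 = -4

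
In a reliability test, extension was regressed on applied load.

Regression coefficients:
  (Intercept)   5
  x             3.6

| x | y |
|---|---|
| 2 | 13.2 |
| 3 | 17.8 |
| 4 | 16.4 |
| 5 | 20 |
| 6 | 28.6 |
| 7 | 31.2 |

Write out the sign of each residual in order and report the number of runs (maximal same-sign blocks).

x=2: ŷ = 5 + 3.6·2 = 12.2; e = 13.2 − 12.2 = 1
x=3: ŷ = 5 + 3.6·3 = 15.8; e = 17.8 − 15.8 = 2
x=4: ŷ = 5 + 3.6·4 = 19.4; e = 16.4 − 19.4 = -3
x=5: ŷ = 5 + 3.6·5 = 23; e = 20 − 23 = -3
x=6: ŷ = 5 + 3.6·6 = 26.6; e = 28.6 − 26.6 = 2
x=7: ŷ = 5 + 3.6·7 = 30.2; e = 31.2 − 30.2 = 1
Signs: + + − − + +
Runs: +×2, −×2, +×2 → 3

3 runs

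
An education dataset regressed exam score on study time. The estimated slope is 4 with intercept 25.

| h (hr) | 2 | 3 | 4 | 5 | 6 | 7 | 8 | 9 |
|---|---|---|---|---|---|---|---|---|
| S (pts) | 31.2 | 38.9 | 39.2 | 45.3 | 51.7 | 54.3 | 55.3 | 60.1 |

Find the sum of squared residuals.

SSE = 22.86

h=2: ŷ = 25 + 4·2 = 33; r = 31.2 − 33 = -1.8
h=3: ŷ = 25 + 4·3 = 37; r = 38.9 − 37 = 1.9
h=4: ŷ = 25 + 4·4 = 41; r = 39.2 − 41 = -1.8
h=5: ŷ = 25 + 4·5 = 45; r = 45.3 − 45 = 0.3
h=6: ŷ = 25 + 4·6 = 49; r = 51.7 − 49 = 2.7
h=7: ŷ = 25 + 4·7 = 53; r = 54.3 − 53 = 1.3
h=8: ŷ = 25 + 4·8 = 57; r = 55.3 − 57 = -1.7
h=9: ŷ = 25 + 4·9 = 61; r = 60.1 − 61 = -0.9
SSE = 3.24 + 3.61 + 3.24 + 0.09 + 7.29 + 1.69 + 2.89 + 0.81 = 22.86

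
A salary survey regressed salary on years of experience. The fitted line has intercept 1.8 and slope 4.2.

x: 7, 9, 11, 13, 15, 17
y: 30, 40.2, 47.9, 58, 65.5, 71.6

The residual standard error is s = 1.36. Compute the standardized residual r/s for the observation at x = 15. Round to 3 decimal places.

ŷ = 1.8 + 4.2·15 = 64.8
r = 65.5 − 64.8 = 0.7
r/s = 0.7 / 1.36 = 0.515

0.515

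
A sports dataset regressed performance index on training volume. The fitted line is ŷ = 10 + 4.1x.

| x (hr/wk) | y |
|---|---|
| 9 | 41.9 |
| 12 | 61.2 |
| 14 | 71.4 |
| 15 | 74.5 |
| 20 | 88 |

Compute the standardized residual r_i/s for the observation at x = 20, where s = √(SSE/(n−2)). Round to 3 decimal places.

x=9: ŷ = 10 + 4.1·9 = 46.9; r = 41.9 − 46.9 = -5
x=12: ŷ = 10 + 4.1·12 = 59.2; r = 61.2 − 59.2 = 2
x=14: ŷ = 10 + 4.1·14 = 67.4; r = 71.4 − 67.4 = 4
x=15: ŷ = 10 + 4.1·15 = 71.5; r = 74.5 − 71.5 = 3
x=20: ŷ = 10 + 4.1·20 = 92; r = 88 − 92 = -4
SSE = 25 + 4 + 16 + 9 + 16 = 70
s = √(70/3) = 4.83046
r/s = -4 / 4.83046 = -0.828

-0.828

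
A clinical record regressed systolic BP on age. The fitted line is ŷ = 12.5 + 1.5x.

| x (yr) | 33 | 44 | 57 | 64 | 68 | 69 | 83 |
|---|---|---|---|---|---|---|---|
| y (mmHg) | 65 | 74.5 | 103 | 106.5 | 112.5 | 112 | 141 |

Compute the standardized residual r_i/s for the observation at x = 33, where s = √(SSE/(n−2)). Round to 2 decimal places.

0.71

x=33: ŷ = 12.5 + 1.5·33 = 62; r = 65 − 62 = 3
x=44: ŷ = 12.5 + 1.5·44 = 78.5; r = 74.5 − 78.5 = -4
x=57: ŷ = 12.5 + 1.5·57 = 98; r = 103 − 98 = 5
x=64: ŷ = 12.5 + 1.5·64 = 108.5; r = 106.5 − 108.5 = -2
x=68: ŷ = 12.5 + 1.5·68 = 114.5; r = 112.5 − 114.5 = -2
x=69: ŷ = 12.5 + 1.5·69 = 116; r = 112 − 116 = -4
x=83: ŷ = 12.5 + 1.5·83 = 137; r = 141 − 137 = 4
SSE = 9 + 16 + 25 + 4 + 4 + 16 + 16 = 90
s = √(90/5) = 4.24264
r/s = 3 / 4.24264 = 0.71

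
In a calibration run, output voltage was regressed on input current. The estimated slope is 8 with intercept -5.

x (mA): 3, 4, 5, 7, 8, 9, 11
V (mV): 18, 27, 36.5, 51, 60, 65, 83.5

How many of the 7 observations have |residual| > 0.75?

4

x=3: ŷ = -5 + 8·3 = 19; e = 18 − 19 = -1
x=4: ŷ = -5 + 8·4 = 27; e = 27 − 27 = 0
x=5: ŷ = -5 + 8·5 = 35; e = 36.5 − 35 = 1.5
x=7: ŷ = -5 + 8·7 = 51; e = 51 − 51 = 0
x=8: ŷ = -5 + 8·8 = 59; e = 60 − 59 = 1
x=9: ŷ = -5 + 8·9 = 67; e = 65 − 67 = -2
x=11: ŷ = -5 + 8·11 = 83; e = 83.5 − 83 = 0.5
|e| > 0.75: x=3 (|e|=1), x=5 (|e|=1.5), x=8 (|e|=1), x=9 (|e|=2) → 4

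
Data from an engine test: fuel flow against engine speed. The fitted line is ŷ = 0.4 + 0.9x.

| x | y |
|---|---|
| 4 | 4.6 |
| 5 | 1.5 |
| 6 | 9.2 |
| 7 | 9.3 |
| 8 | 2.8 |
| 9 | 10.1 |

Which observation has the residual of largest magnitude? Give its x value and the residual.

x=4: ŷ = 0.4 + 0.9·4 = 4; e = 4.6 − 4 = 0.6
x=5: ŷ = 0.4 + 0.9·5 = 4.9; e = 1.5 − 4.9 = -3.4
x=6: ŷ = 0.4 + 0.9·6 = 5.8; e = 9.2 − 5.8 = 3.4
x=7: ŷ = 0.4 + 0.9·7 = 6.7; e = 9.3 − 6.7 = 2.6
x=8: ŷ = 0.4 + 0.9·8 = 7.6; e = 2.8 − 7.6 = -4.8
x=9: ŷ = 0.4 + 0.9·9 = 8.5; e = 10.1 − 8.5 = 1.6
Largest |e| is 4.8 at x = 8, residual -4.8.

x = 8, e = -4.8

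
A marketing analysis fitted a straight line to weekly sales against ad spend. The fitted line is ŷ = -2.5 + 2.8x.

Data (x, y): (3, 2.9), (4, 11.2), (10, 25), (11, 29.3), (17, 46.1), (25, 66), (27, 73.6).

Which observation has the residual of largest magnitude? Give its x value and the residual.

x = 3, r = -3

x=3: ŷ = -2.5 + 2.8·3 = 5.9; r = 2.9 − 5.9 = -3
x=4: ŷ = -2.5 + 2.8·4 = 8.7; r = 11.2 − 8.7 = 2.5
x=10: ŷ = -2.5 + 2.8·10 = 25.5; r = 25 − 25.5 = -0.5
x=11: ŷ = -2.5 + 2.8·11 = 28.3; r = 29.3 − 28.3 = 1
x=17: ŷ = -2.5 + 2.8·17 = 45.1; r = 46.1 − 45.1 = 1
x=25: ŷ = -2.5 + 2.8·25 = 67.5; r = 66 − 67.5 = -1.5
x=27: ŷ = -2.5 + 2.8·27 = 73.1; r = 73.6 − 73.1 = 0.5
Largest |r| is 3 at x = 3, residual -3.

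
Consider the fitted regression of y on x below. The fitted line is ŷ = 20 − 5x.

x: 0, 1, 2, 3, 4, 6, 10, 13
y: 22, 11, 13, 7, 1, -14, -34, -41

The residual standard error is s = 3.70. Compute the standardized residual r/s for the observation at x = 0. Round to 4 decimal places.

0.5405

ŷ = 20 − 5·0 = 20
r = 22 − 20 = 2
r/s = 2 / 3.70 = 0.5405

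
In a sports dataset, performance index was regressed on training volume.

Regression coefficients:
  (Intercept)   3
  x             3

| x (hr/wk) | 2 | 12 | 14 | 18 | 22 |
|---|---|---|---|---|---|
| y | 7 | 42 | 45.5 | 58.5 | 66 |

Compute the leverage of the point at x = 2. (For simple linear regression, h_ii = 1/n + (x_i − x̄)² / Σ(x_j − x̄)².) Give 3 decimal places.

h = 0.792

x̄ = (2 + 12 + 14 + 18 + 22)/5 = 13.6
Σ(x − x̄)² = 134.56 + 2.56 + 0.16 + 19.36 + 70.56 = 227.2
h = 1/5 + (-11.6)²/227.2 = 0.2 + 0.592254 = 0.792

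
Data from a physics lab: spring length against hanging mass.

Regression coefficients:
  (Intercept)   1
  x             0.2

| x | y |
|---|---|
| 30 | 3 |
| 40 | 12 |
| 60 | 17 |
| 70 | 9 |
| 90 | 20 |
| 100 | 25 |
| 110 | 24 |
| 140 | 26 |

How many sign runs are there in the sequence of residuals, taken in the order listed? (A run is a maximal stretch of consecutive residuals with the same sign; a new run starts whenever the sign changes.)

5 runs

x=30: ŷ = 1 + 0.2·30 = 7; r = 3 − 7 = -4
x=40: ŷ = 1 + 0.2·40 = 9; r = 12 − 9 = 3
x=60: ŷ = 1 + 0.2·60 = 13; r = 17 − 13 = 4
x=70: ŷ = 1 + 0.2·70 = 15; r = 9 − 15 = -6
x=90: ŷ = 1 + 0.2·90 = 19; r = 20 − 19 = 1
x=100: ŷ = 1 + 0.2·100 = 21; r = 25 − 21 = 4
x=110: ŷ = 1 + 0.2·110 = 23; r = 24 − 23 = 1
x=140: ŷ = 1 + 0.2·140 = 29; r = 26 − 29 = -3
Signs: − + + − + + + −
Runs: −×1, +×2, −×1, +×3, −×1 → 5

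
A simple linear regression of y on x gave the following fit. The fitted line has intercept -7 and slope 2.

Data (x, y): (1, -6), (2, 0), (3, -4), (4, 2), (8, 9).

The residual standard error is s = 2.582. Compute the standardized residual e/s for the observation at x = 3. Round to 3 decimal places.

-1.162

ŷ = -7 + 2·3 = -1
e = -4 − (-1) = -3
e/s = -3 / 2.582 = -1.162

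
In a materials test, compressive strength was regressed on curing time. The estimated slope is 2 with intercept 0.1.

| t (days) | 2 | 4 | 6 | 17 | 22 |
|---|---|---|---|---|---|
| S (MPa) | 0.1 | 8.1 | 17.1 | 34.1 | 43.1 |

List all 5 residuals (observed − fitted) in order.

t=2: ŷ = 0.1 + 2·2 = 4.1; e = 0.1 − 4.1 = -4
t=4: ŷ = 0.1 + 2·4 = 8.1; e = 8.1 − 8.1 = 0
t=6: ŷ = 0.1 + 2·6 = 12.1; e = 17.1 − 12.1 = 5
t=17: ŷ = 0.1 + 2·17 = 34.1; e = 34.1 − 34.1 = 0
t=22: ŷ = 0.1 + 2·22 = 44.1; e = 43.1 − 44.1 = -1

-4, 0, 5, 0, -1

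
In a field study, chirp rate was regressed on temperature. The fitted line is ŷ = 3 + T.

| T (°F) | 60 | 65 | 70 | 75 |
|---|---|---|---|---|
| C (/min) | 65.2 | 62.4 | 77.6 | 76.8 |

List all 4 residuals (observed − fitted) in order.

2.2, -5.6, 4.6, -1.2

T=60: ŷ = 3 + 60 = 63; r = 65.2 − 63 = 2.2
T=65: ŷ = 3 + 65 = 68; r = 62.4 − 68 = -5.6
T=70: ŷ = 3 + 70 = 73; r = 77.6 − 73 = 4.6
T=75: ŷ = 3 + 75 = 78; r = 76.8 − 78 = -1.2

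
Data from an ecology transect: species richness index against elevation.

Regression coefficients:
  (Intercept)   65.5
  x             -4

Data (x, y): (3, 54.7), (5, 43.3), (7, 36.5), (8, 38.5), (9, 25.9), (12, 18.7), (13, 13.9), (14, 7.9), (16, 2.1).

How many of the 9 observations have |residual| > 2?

x=3: ŷ = 65.5 − 4·3 = 53.5; r = 54.7 − 53.5 = 1.2
x=5: ŷ = 65.5 − 4·5 = 45.5; r = 43.3 − 45.5 = -2.2
x=7: ŷ = 65.5 − 4·7 = 37.5; r = 36.5 − 37.5 = -1
x=8: ŷ = 65.5 − 4·8 = 33.5; r = 38.5 − 33.5 = 5
x=9: ŷ = 65.5 − 4·9 = 29.5; r = 25.9 − 29.5 = -3.6
x=12: ŷ = 65.5 − 4·12 = 17.5; r = 18.7 − 17.5 = 1.2
x=13: ŷ = 65.5 − 4·13 = 13.5; r = 13.9 − 13.5 = 0.4
x=14: ŷ = 65.5 − 4·14 = 9.5; r = 7.9 − 9.5 = -1.6
x=16: ŷ = 65.5 − 4·16 = 1.5; r = 2.1 − 1.5 = 0.6
|r| > 2: x=5 (|r|=2.2), x=8 (|r|=5), x=9 (|r|=3.6) → 3

3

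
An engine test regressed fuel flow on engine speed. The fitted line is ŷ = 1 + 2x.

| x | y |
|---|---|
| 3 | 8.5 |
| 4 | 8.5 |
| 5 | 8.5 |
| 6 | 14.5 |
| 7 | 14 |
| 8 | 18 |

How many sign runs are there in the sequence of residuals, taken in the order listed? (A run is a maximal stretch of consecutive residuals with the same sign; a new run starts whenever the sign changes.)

5 runs

x=3: ŷ = 1 + 2·3 = 7; r = 8.5 − 7 = 1.5
x=4: ŷ = 1 + 2·4 = 9; r = 8.5 − 9 = -0.5
x=5: ŷ = 1 + 2·5 = 11; r = 8.5 − 11 = -2.5
x=6: ŷ = 1 + 2·6 = 13; r = 14.5 − 13 = 1.5
x=7: ŷ = 1 + 2·7 = 15; r = 14 − 15 = -1
x=8: ŷ = 1 + 2·8 = 17; r = 18 − 17 = 1
Signs: + − − + − +
Runs: +×1, −×2, +×1, −×1, +×1 → 5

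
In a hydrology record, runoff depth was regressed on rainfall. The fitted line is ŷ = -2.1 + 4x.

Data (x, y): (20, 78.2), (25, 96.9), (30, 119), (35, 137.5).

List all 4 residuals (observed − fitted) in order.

x=20: ŷ = -2.1 + 4·20 = 77.9; r = 78.2 − 77.9 = 0.3
x=25: ŷ = -2.1 + 4·25 = 97.9; r = 96.9 − 97.9 = -1
x=30: ŷ = -2.1 + 4·30 = 117.9; r = 119 − 117.9 = 1.1
x=35: ŷ = -2.1 + 4·35 = 137.9; r = 137.5 − 137.9 = -0.4

0.3, -1, 1.1, -0.4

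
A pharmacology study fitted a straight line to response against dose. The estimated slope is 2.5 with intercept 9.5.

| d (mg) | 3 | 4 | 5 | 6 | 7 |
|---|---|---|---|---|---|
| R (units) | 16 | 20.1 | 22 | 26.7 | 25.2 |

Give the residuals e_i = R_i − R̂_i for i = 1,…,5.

d=3: R̂ = 9.5 + 2.5·3 = 17; e = 16 − 17 = -1
d=4: R̂ = 9.5 + 2.5·4 = 19.5; e = 20.1 − 19.5 = 0.6
d=5: R̂ = 9.5 + 2.5·5 = 22; e = 22 − 22 = 0
d=6: R̂ = 9.5 + 2.5·6 = 24.5; e = 26.7 − 24.5 = 2.2
d=7: R̂ = 9.5 + 2.5·7 = 27; e = 25.2 − 27 = -1.8

-1, 0.6, 0, 2.2, -1.8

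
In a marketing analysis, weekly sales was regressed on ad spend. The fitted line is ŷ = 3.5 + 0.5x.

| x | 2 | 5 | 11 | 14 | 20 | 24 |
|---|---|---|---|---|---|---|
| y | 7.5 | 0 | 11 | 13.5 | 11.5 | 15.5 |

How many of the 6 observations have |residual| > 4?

1

x=2: ŷ = 3.5 + 0.5·2 = 4.5; r = 7.5 − 4.5 = 3
x=5: ŷ = 3.5 + 0.5·5 = 6; r = 0 − 6 = -6
x=11: ŷ = 3.5 + 0.5·11 = 9; r = 11 − 9 = 2
x=14: ŷ = 3.5 + 0.5·14 = 10.5; r = 13.5 − 10.5 = 3
x=20: ŷ = 3.5 + 0.5·20 = 13.5; r = 11.5 − 13.5 = -2
x=24: ŷ = 3.5 + 0.5·24 = 15.5; r = 15.5 − 15.5 = 0
|r| > 4: x=5 (|r|=6) → 1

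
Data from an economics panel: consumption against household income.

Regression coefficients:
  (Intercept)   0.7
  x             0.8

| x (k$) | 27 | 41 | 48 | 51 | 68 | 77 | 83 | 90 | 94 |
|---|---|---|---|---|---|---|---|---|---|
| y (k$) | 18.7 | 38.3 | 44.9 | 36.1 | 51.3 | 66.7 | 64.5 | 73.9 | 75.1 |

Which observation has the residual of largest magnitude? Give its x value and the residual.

x=27: ŷ = 0.7 + 0.8·27 = 22.3; e = 18.7 − 22.3 = -3.6
x=41: ŷ = 0.7 + 0.8·41 = 33.5; e = 38.3 − 33.5 = 4.8
x=48: ŷ = 0.7 + 0.8·48 = 39.1; e = 44.9 − 39.1 = 5.8
x=51: ŷ = 0.7 + 0.8·51 = 41.5; e = 36.1 − 41.5 = -5.4
x=68: ŷ = 0.7 + 0.8·68 = 55.1; e = 51.3 − 55.1 = -3.8
x=77: ŷ = 0.7 + 0.8·77 = 62.3; e = 66.7 − 62.3 = 4.4
x=83: ŷ = 0.7 + 0.8·83 = 67.1; e = 64.5 − 67.1 = -2.6
x=90: ŷ = 0.7 + 0.8·90 = 72.7; e = 73.9 − 72.7 = 1.2
x=94: ŷ = 0.7 + 0.8·94 = 75.9; e = 75.1 − 75.9 = -0.8
Largest |e| is 5.8 at x = 48, residual 5.8.

x = 48, e = 5.8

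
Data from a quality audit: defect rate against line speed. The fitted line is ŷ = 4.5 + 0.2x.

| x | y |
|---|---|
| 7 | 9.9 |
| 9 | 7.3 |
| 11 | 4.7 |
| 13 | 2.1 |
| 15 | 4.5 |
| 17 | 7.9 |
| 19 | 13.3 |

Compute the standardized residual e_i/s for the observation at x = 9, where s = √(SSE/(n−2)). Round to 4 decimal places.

x=7: ŷ = 4.5 + 0.2·7 = 5.9; e = 9.9 − 5.9 = 4
x=9: ŷ = 4.5 + 0.2·9 = 6.3; e = 7.3 − 6.3 = 1
x=11: ŷ = 4.5 + 0.2·11 = 6.7; e = 4.7 − 6.7 = -2
x=13: ŷ = 4.5 + 0.2·13 = 7.1; e = 2.1 − 7.1 = -5
x=15: ŷ = 4.5 + 0.2·15 = 7.5; e = 4.5 − 7.5 = -3
x=17: ŷ = 4.5 + 0.2·17 = 7.9; e = 7.9 − 7.9 = 0
x=19: ŷ = 4.5 + 0.2·19 = 8.3; e = 13.3 − 8.3 = 5
SSE = 16 + 1 + 4 + 25 + 9 + 0 + 25 = 80
s = √(80/5) = 4
e/s = 1 / 4 = 0.2500

0.2500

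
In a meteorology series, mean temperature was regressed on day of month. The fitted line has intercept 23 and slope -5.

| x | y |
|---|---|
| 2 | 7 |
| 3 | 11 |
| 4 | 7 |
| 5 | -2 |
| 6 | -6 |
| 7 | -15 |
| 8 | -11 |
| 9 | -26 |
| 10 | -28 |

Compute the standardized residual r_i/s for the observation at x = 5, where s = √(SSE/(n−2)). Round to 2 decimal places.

0.00

x=2: ŷ = 23 − 5·2 = 13; r = 7 − 13 = -6
x=3: ŷ = 23 − 5·3 = 8; r = 11 − 8 = 3
x=4: ŷ = 23 − 5·4 = 3; r = 7 − 3 = 4
x=5: ŷ = 23 − 5·5 = -2; r = -2 − (-2) = 0
x=6: ŷ = 23 − 5·6 = -7; r = -6 − (-7) = 1
x=7: ŷ = 23 − 5·7 = -12; r = -15 − (-12) = -3
x=8: ŷ = 23 − 5·8 = -17; r = -11 − (-17) = 6
x=9: ŷ = 23 − 5·9 = -22; r = -26 − (-22) = -4
x=10: ŷ = 23 − 5·10 = -27; r = -28 − (-27) = -1
SSE = 36 + 9 + 16 + 0 + 1 + 9 + 36 + 16 + 1 = 124
s = √(124/7) = 4.20883
r/s = 0 / 4.20883 = 0.00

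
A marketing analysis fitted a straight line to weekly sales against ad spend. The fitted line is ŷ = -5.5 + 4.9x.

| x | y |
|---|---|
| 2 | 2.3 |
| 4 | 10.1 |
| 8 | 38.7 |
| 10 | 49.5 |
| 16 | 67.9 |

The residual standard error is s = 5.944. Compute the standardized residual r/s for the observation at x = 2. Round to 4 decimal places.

-0.3365

ŷ = -5.5 + 4.9·2 = 4.3
r = 2.3 − 4.3 = -2
r/s = -2 / 5.944 = -0.3365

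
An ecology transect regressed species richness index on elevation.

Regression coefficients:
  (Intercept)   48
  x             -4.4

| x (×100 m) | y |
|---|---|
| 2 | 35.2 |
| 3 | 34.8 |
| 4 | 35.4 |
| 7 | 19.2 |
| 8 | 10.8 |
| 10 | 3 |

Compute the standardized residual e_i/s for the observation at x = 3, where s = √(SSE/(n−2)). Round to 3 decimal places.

x=2: ŷ = 48 − 4.4·2 = 39.2; e = 35.2 − 39.2 = -4
x=3: ŷ = 48 − 4.4·3 = 34.8; e = 34.8 − 34.8 = 0
x=4: ŷ = 48 − 4.4·4 = 30.4; e = 35.4 − 30.4 = 5
x=7: ŷ = 48 − 4.4·7 = 17.2; e = 19.2 − 17.2 = 2
x=8: ŷ = 48 − 4.4·8 = 12.8; e = 10.8 − 12.8 = -2
x=10: ŷ = 48 − 4.4·10 = 4; e = 3 − 4 = -1
SSE = 16 + 0 + 25 + 4 + 4 + 1 = 50
s = √(50/4) = 3.53553
e/s = 0 / 3.53553 = 0.000

0.000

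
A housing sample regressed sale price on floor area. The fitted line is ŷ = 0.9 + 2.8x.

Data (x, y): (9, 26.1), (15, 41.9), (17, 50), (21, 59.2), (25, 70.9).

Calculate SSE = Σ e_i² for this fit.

x=9: ŷ = 0.9 + 2.8·9 = 26.1; e = 26.1 − 26.1 = 0
x=15: ŷ = 0.9 + 2.8·15 = 42.9; e = 41.9 − 42.9 = -1
x=17: ŷ = 0.9 + 2.8·17 = 48.5; e = 50 − 48.5 = 1.5
x=21: ŷ = 0.9 + 2.8·21 = 59.7; e = 59.2 − 59.7 = -0.5
x=25: ŷ = 0.9 + 2.8·25 = 70.9; e = 70.9 − 70.9 = 0
SSE = 0 + 1 + 2.25 + 0.25 + 0 = 3.5

SSE = 3.5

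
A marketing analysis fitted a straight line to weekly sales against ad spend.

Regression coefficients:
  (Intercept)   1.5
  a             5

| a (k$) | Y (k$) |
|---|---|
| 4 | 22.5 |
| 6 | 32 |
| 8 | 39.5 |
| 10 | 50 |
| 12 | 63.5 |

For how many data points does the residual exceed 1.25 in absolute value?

3

a=4: ŷ = 1.5 + 5·4 = 21.5; e = 22.5 − 21.5 = 1
a=6: ŷ = 1.5 + 5·6 = 31.5; e = 32 − 31.5 = 0.5
a=8: ŷ = 1.5 + 5·8 = 41.5; e = 39.5 − 41.5 = -2
a=10: ŷ = 1.5 + 5·10 = 51.5; e = 50 − 51.5 = -1.5
a=12: ŷ = 1.5 + 5·12 = 61.5; e = 63.5 − 61.5 = 2
|e| > 1.25: a=8 (|e|=2), a=10 (|e|=1.5), a=12 (|e|=2) → 3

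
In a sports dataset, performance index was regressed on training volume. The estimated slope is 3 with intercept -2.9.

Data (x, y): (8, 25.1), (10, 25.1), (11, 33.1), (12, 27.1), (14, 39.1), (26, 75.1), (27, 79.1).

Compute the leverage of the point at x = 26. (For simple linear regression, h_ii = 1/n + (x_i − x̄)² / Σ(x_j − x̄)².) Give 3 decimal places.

h = 0.450

x̄ = (8 + 10 + 11 + 12 + 14 + 26 + 27)/7 = 15.4286
Σ(x − x̄)² = 55.1837 + 29.4694 + 19.6122 + 11.7551 + 2.04082 + 111.755 + 133.898 = 363.714
h = 1/7 + (10.5714)²/363.714 = 0.142857 + 0.307261 = 0.450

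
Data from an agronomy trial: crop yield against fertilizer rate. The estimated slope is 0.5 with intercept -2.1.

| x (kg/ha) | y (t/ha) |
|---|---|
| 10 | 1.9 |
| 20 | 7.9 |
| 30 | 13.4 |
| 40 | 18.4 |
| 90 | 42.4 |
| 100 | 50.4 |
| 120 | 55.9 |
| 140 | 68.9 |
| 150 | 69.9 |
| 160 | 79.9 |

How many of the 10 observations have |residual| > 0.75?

6

x=10: ŷ = -2.1 + 0.5·10 = 2.9; r = 1.9 − 2.9 = -1
x=20: ŷ = -2.1 + 0.5·20 = 7.9; r = 7.9 − 7.9 = 0
x=30: ŷ = -2.1 + 0.5·30 = 12.9; r = 13.4 − 12.9 = 0.5
x=40: ŷ = -2.1 + 0.5·40 = 17.9; r = 18.4 − 17.9 = 0.5
x=90: ŷ = -2.1 + 0.5·90 = 42.9; r = 42.4 − 42.9 = -0.5
x=100: ŷ = -2.1 + 0.5·100 = 47.9; r = 50.4 − 47.9 = 2.5
x=120: ŷ = -2.1 + 0.5·120 = 57.9; r = 55.9 − 57.9 = -2
x=140: ŷ = -2.1 + 0.5·140 = 67.9; r = 68.9 − 67.9 = 1
x=150: ŷ = -2.1 + 0.5·150 = 72.9; r = 69.9 − 72.9 = -3
x=160: ŷ = -2.1 + 0.5·160 = 77.9; r = 79.9 − 77.9 = 2
|r| > 0.75: x=10 (|r|=1), x=100 (|r|=2.5), x=120 (|r|=2), x=140 (|r|=1), x=150 (|r|=3), x=160 (|r|=2) → 6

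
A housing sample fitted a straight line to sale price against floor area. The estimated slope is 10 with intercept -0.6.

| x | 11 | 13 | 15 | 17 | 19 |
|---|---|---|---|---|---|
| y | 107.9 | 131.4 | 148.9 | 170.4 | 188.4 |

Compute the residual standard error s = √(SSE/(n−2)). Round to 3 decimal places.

s = 1.683

x=11: ŷ = -0.6 + 10·11 = 109.4; r = 107.9 − 109.4 = -1.5
x=13: ŷ = -0.6 + 10·13 = 129.4; r = 131.4 − 129.4 = 2
x=15: ŷ = -0.6 + 10·15 = 149.4; r = 148.9 − 149.4 = -0.5
x=17: ŷ = -0.6 + 10·17 = 169.4; r = 170.4 − 169.4 = 1
x=19: ŷ = -0.6 + 10·19 = 189.4; r = 188.4 − 189.4 = -1
SSE = 2.25 + 4 + 0.25 + 1 + 1 = 8.5
s = √(8.5/3) = √2.83333 ≈ 1.683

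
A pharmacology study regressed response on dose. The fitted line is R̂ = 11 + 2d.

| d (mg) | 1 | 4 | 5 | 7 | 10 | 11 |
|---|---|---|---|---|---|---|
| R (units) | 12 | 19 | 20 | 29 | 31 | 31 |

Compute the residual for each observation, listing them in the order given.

d=1: R̂ = 11 + 2·1 = 13; e = 12 − 13 = -1
d=4: R̂ = 11 + 2·4 = 19; e = 19 − 19 = 0
d=5: R̂ = 11 + 2·5 = 21; e = 20 − 21 = -1
d=7: R̂ = 11 + 2·7 = 25; e = 29 − 25 = 4
d=10: R̂ = 11 + 2·10 = 31; e = 31 − 31 = 0
d=11: R̂ = 11 + 2·11 = 33; e = 31 − 33 = -2

-1, 0, -1, 4, 0, -2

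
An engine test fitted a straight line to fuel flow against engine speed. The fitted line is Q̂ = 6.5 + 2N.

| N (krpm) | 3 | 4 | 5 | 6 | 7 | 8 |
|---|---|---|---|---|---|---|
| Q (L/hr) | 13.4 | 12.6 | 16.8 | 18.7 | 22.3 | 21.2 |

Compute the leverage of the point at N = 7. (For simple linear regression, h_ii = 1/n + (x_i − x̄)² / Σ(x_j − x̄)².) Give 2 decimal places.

N̄ = (3 + 4 + 5 + 6 + 7 + 8)/6 = 5.5
Σ(N − N̄)² = 6.25 + 2.25 + 0.25 + 0.25 + 2.25 + 6.25 = 17.5
h = 1/6 + (1.5)²/17.5 = 0.166667 + 0.128571 = 0.30

h = 0.30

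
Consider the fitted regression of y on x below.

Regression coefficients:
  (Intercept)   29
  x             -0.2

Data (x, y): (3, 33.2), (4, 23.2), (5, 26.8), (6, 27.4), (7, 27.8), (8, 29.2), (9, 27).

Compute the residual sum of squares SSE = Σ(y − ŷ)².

x=3: ŷ = 29 − 0.2·3 = 28.4; r = 33.2 − 28.4 = 4.8
x=4: ŷ = 29 − 0.2·4 = 28.2; r = 23.2 − 28.2 = -5
x=5: ŷ = 29 − 0.2·5 = 28; r = 26.8 − 28 = -1.2
x=6: ŷ = 29 − 0.2·6 = 27.8; r = 27.4 − 27.8 = -0.4
x=7: ŷ = 29 − 0.2·7 = 27.6; r = 27.8 − 27.6 = 0.2
x=8: ŷ = 29 − 0.2·8 = 27.4; r = 29.2 − 27.4 = 1.8
x=9: ŷ = 29 − 0.2·9 = 27.2; r = 27 − 27.2 = -0.2
SSE = 23.04 + 25 + 1.44 + 0.16 + 0.04 + 3.24 + 0.04 = 52.96

SSE = 52.96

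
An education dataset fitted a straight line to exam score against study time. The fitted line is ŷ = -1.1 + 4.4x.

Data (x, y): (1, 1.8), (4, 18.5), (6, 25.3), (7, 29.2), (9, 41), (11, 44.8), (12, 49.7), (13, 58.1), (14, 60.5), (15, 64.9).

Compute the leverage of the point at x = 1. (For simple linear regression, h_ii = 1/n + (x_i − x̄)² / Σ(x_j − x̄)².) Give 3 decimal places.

x̄ = (1 + 4 + 6 + 7 + 9 + 11 + 12 + 13 + 14 + 15)/10 = 9.2
Σ(x − x̄)² = 67.24 + 27.04 + 10.24 + 4.84 + 0.04 + 3.24 + 7.84 + 14.44 + 23.04 + 33.64 = 191.6
h = 1/10 + (-8.2)²/191.6 = 0.1 + 0.350939 = 0.451

h = 0.451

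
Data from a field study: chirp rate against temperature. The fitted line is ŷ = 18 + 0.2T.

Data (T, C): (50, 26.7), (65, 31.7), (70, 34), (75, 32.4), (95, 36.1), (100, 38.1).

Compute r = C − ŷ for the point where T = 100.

r = 0.1

ŷ = 18 + 0.2·100 = 38
r = 38.1 − 38 = 0.1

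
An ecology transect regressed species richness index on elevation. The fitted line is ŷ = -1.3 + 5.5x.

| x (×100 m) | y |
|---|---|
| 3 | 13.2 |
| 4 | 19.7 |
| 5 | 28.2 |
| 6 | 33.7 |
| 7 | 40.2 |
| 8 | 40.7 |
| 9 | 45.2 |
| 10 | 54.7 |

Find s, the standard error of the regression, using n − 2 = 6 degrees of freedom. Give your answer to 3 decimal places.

x=3: ŷ = -1.3 + 5.5·3 = 15.2; e = 13.2 − 15.2 = -2
x=4: ŷ = -1.3 + 5.5·4 = 20.7; e = 19.7 − 20.7 = -1
x=5: ŷ = -1.3 + 5.5·5 = 26.2; e = 28.2 − 26.2 = 2
x=6: ŷ = -1.3 + 5.5·6 = 31.7; e = 33.7 − 31.7 = 2
x=7: ŷ = -1.3 + 5.5·7 = 37.2; e = 40.2 − 37.2 = 3
x=8: ŷ = -1.3 + 5.5·8 = 42.7; e = 40.7 − 42.7 = -2
x=9: ŷ = -1.3 + 5.5·9 = 48.2; e = 45.2 − 48.2 = -3
x=10: ŷ = -1.3 + 5.5·10 = 53.7; e = 54.7 − 53.7 = 1
SSE = 4 + 1 + 4 + 4 + 9 + 4 + 9 + 1 = 36
s = √(36/6) = √6 ≈ 2.449

s = 2.449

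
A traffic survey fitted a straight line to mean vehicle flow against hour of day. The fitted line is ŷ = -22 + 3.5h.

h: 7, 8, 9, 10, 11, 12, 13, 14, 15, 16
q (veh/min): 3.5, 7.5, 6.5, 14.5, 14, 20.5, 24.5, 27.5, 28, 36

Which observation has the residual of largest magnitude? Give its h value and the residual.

h=7: ŷ = -22 + 3.5·7 = 2.5; e = 3.5 − 2.5 = 1
h=8: ŷ = -22 + 3.5·8 = 6; e = 7.5 − 6 = 1.5
h=9: ŷ = -22 + 3.5·9 = 9.5; e = 6.5 − 9.5 = -3
h=10: ŷ = -22 + 3.5·10 = 13; e = 14.5 − 13 = 1.5
h=11: ŷ = -22 + 3.5·11 = 16.5; e = 14 − 16.5 = -2.5
h=12: ŷ = -22 + 3.5·12 = 20; e = 20.5 − 20 = 0.5
h=13: ŷ = -22 + 3.5·13 = 23.5; e = 24.5 − 23.5 = 1
h=14: ŷ = -22 + 3.5·14 = 27; e = 27.5 − 27 = 0.5
h=15: ŷ = -22 + 3.5·15 = 30.5; e = 28 − 30.5 = -2.5
h=16: ŷ = -22 + 3.5·16 = 34; e = 36 − 34 = 2
Largest |e| is 3 at h = 9, residual -3.

h = 9, e = -3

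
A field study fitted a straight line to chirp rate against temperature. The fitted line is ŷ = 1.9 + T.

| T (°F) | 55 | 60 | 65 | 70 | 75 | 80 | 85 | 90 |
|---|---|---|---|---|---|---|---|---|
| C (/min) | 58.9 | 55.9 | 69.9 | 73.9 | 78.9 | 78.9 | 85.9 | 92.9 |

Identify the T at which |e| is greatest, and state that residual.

T=55: ŷ = 1.9 + 55 = 56.9; e = 58.9 − 56.9 = 2
T=60: ŷ = 1.9 + 60 = 61.9; e = 55.9 − 61.9 = -6
T=65: ŷ = 1.9 + 65 = 66.9; e = 69.9 − 66.9 = 3
T=70: ŷ = 1.9 + 70 = 71.9; e = 73.9 − 71.9 = 2
T=75: ŷ = 1.9 + 75 = 76.9; e = 78.9 − 76.9 = 2
T=80: ŷ = 1.9 + 80 = 81.9; e = 78.9 − 81.9 = -3
T=85: ŷ = 1.9 + 85 = 86.9; e = 85.9 − 86.9 = -1
T=90: ŷ = 1.9 + 90 = 91.9; e = 92.9 − 91.9 = 1
Largest |e| is 6 at T = 60, residual -6.

T = 60, e = -6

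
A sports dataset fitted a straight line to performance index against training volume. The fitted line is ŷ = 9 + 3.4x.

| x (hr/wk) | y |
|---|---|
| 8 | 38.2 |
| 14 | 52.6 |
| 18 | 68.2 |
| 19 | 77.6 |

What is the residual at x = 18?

ŷ = 9 + 3.4·18 = 70.2
e = 68.2 − 70.2 = -2

e = -2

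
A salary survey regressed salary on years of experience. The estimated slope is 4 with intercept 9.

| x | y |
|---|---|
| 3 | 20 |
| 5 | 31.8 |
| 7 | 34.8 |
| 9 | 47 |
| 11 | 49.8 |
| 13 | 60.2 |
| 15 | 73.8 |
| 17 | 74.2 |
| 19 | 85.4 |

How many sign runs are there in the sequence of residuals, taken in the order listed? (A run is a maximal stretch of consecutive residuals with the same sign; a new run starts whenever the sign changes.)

8 runs

x=3: ŷ = 9 + 4·3 = 21; r = 20 − 21 = -1
x=5: ŷ = 9 + 4·5 = 29; r = 31.8 − 29 = 2.8
x=7: ŷ = 9 + 4·7 = 37; r = 34.8 − 37 = -2.2
x=9: ŷ = 9 + 4·9 = 45; r = 47 − 45 = 2
x=11: ŷ = 9 + 4·11 = 53; r = 49.8 − 53 = -3.2
x=13: ŷ = 9 + 4·13 = 61; r = 60.2 − 61 = -0.8
x=15: ŷ = 9 + 4·15 = 69; r = 73.8 − 69 = 4.8
x=17: ŷ = 9 + 4·17 = 77; r = 74.2 − 77 = -2.8
x=19: ŷ = 9 + 4·19 = 85; r = 85.4 − 85 = 0.4
Signs: − + − + − − + − +
Runs: −×1, +×1, −×1, +×1, −×2, +×1, −×1, +×1 → 8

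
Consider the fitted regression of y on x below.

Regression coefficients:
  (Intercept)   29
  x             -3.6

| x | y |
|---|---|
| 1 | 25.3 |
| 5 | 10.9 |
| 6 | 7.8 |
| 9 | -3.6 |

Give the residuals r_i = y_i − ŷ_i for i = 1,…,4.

x=1: ŷ = 29 − 3.6·1 = 25.4; r = 25.3 − 25.4 = -0.1
x=5: ŷ = 29 − 3.6·5 = 11; r = 10.9 − 11 = -0.1
x=6: ŷ = 29 − 3.6·6 = 7.4; r = 7.8 − 7.4 = 0.4
x=9: ŷ = 29 − 3.6·9 = -3.4; r = -3.6 − (-3.4) = -0.2

-0.1, -0.1, 0.4, -0.2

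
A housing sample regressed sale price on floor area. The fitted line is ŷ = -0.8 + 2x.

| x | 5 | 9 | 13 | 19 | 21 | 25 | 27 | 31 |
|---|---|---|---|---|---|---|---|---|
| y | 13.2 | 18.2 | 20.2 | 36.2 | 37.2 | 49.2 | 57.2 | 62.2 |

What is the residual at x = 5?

r = 4

ŷ = -0.8 + 2·5 = 9.2
r = 13.2 − 9.2 = 4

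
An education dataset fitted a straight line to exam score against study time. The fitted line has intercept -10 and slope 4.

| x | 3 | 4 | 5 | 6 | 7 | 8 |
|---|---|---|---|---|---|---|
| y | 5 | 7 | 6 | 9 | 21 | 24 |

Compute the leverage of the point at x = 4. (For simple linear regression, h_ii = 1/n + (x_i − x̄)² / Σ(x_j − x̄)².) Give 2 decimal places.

h = 0.30

x̄ = (3 + 4 + 5 + 6 + 7 + 8)/6 = 5.5
Σ(x − x̄)² = 6.25 + 2.25 + 0.25 + 0.25 + 2.25 + 6.25 = 17.5
h = 1/6 + (-1.5)²/17.5 = 0.166667 + 0.128571 = 0.30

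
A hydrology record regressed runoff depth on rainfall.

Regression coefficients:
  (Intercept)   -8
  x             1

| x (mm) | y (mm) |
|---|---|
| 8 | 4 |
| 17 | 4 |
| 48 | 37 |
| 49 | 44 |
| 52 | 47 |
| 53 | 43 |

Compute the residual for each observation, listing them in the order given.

x=8: ŷ = -8 + 8 = 0; r = 4 − 0 = 4
x=17: ŷ = -8 + 17 = 9; r = 4 − 9 = -5
x=48: ŷ = -8 + 48 = 40; r = 37 − 40 = -3
x=49: ŷ = -8 + 49 = 41; r = 44 − 41 = 3
x=52: ŷ = -8 + 52 = 44; r = 47 − 44 = 3
x=53: ŷ = -8 + 53 = 45; r = 43 − 45 = -2

4, -5, -3, 3, 3, -2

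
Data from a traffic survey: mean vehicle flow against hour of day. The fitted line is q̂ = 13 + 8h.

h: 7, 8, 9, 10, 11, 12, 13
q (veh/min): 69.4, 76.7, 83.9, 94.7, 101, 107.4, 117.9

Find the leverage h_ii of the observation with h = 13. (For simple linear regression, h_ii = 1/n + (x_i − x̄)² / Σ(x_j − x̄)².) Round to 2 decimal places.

h = 0.46

h̄ = (7 + 8 + 9 + 10 + 11 + 12 + 13)/7 = 10
Σ(h − h̄)² = 9 + 4 + 1 + 0 + 1 + 4 + 9 = 28
h = 1/7 + (3)²/28 = 0.142857 + 0.321429 = 0.46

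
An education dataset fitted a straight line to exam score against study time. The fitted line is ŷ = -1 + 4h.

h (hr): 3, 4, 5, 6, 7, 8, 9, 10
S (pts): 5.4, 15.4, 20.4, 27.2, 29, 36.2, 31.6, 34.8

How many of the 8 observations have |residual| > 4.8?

h=3: ŷ = -1 + 4·3 = 11; r = 5.4 − 11 = -5.6
h=4: ŷ = -1 + 4·4 = 15; r = 15.4 − 15 = 0.4
h=5: ŷ = -1 + 4·5 = 19; r = 20.4 − 19 = 1.4
h=6: ŷ = -1 + 4·6 = 23; r = 27.2 − 23 = 4.2
h=7: ŷ = -1 + 4·7 = 27; r = 29 − 27 = 2
h=8: ŷ = -1 + 4·8 = 31; r = 36.2 − 31 = 5.2
h=9: ŷ = -1 + 4·9 = 35; r = 31.6 − 35 = -3.4
h=10: ŷ = -1 + 4·10 = 39; r = 34.8 − 39 = -4.2
|r| > 4.8: h=3 (|r|=5.6), h=8 (|r|=5.2) → 2

2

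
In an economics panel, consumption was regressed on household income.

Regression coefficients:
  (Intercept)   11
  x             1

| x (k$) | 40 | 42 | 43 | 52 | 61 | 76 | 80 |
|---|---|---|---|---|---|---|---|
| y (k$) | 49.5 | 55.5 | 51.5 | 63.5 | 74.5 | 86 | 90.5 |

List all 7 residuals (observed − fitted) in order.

-1.5, 2.5, -2.5, 0.5, 2.5, -1, -0.5

x=40: ŷ = 11 + 40 = 51; e = 49.5 − 51 = -1.5
x=42: ŷ = 11 + 42 = 53; e = 55.5 − 53 = 2.5
x=43: ŷ = 11 + 43 = 54; e = 51.5 − 54 = -2.5
x=52: ŷ = 11 + 52 = 63; e = 63.5 − 63 = 0.5
x=61: ŷ = 11 + 61 = 72; e = 74.5 − 72 = 2.5
x=76: ŷ = 11 + 76 = 87; e = 86 − 87 = -1
x=80: ŷ = 11 + 80 = 91; e = 90.5 − 91 = -0.5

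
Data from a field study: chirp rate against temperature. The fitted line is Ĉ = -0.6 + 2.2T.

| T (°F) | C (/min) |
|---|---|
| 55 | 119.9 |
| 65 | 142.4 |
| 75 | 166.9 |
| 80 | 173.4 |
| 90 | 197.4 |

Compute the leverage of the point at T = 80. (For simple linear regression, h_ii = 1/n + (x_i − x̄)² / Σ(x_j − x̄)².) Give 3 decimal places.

h = 0.267

T̄ = (55 + 65 + 75 + 80 + 90)/5 = 73
Σ(T − T̄)² = 324 + 64 + 4 + 49 + 289 = 730
h = 1/5 + (7)²/730 = 0.2 + 0.0671233 = 0.267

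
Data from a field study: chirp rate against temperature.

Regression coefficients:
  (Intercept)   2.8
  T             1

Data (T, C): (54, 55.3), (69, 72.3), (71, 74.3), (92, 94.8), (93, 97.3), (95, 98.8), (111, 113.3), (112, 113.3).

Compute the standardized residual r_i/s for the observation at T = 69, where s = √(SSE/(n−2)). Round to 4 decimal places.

0.4201

T=54: ŷ = 2.8 + 54 = 56.8; r = 55.3 − 56.8 = -1.5
T=69: ŷ = 2.8 + 69 = 71.8; r = 72.3 − 71.8 = 0.5
T=71: ŷ = 2.8 + 71 = 73.8; r = 74.3 − 73.8 = 0.5
T=92: ŷ = 2.8 + 92 = 94.8; r = 94.8 − 94.8 = 0
T=93: ŷ = 2.8 + 93 = 95.8; r = 97.3 − 95.8 = 1.5
T=95: ŷ = 2.8 + 95 = 97.8; r = 98.8 − 97.8 = 1
T=111: ŷ = 2.8 + 111 = 113.8; r = 113.3 − 113.8 = -0.5
T=112: ŷ = 2.8 + 112 = 114.8; r = 113.3 − 114.8 = -1.5
SSE = 2.25 + 0.25 + 0.25 + 0 + 2.25 + 1 + 0.25 + 2.25 = 8.5
s = √(8.5/6) = 1.19024
r/s = 0.5 / 1.19024 = 0.4201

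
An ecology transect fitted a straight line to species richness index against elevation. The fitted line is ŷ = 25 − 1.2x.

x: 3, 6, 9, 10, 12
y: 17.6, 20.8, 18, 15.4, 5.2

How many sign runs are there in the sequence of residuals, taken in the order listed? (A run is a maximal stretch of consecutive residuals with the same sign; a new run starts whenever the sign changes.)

3 runs

x=3: ŷ = 25 − 1.2·3 = 21.4; e = 17.6 − 21.4 = -3.8
x=6: ŷ = 25 − 1.2·6 = 17.8; e = 20.8 − 17.8 = 3
x=9: ŷ = 25 − 1.2·9 = 14.2; e = 18 − 14.2 = 3.8
x=10: ŷ = 25 − 1.2·10 = 13; e = 15.4 − 13 = 2.4
x=12: ŷ = 25 − 1.2·12 = 10.6; e = 5.2 − 10.6 = -5.4
Signs: − + + + −
Runs: −×1, +×3, −×1 → 3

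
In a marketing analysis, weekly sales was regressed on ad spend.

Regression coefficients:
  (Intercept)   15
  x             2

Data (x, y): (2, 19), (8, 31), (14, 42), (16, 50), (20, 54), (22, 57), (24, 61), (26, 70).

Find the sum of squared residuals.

SSE = 28

x=2: ŷ = 15 + 2·2 = 19; e = 19 − 19 = 0
x=8: ŷ = 15 + 2·8 = 31; e = 31 − 31 = 0
x=14: ŷ = 15 + 2·14 = 43; e = 42 − 43 = -1
x=16: ŷ = 15 + 2·16 = 47; e = 50 − 47 = 3
x=20: ŷ = 15 + 2·20 = 55; e = 54 − 55 = -1
x=22: ŷ = 15 + 2·22 = 59; e = 57 − 59 = -2
x=24: ŷ = 15 + 2·24 = 63; e = 61 − 63 = -2
x=26: ŷ = 15 + 2·26 = 67; e = 70 − 67 = 3
SSE = 0 + 0 + 1 + 9 + 1 + 4 + 4 + 9 = 28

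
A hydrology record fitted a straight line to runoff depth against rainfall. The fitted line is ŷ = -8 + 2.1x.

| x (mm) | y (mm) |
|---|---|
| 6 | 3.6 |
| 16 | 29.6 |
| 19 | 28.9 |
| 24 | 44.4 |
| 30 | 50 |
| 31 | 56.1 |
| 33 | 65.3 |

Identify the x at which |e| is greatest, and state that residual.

x = 30, e = -5

x=6: ŷ = -8 + 2.1·6 = 4.6; e = 3.6 − 4.6 = -1
x=16: ŷ = -8 + 2.1·16 = 25.6; e = 29.6 − 25.6 = 4
x=19: ŷ = -8 + 2.1·19 = 31.9; e = 28.9 − 31.9 = -3
x=24: ŷ = -8 + 2.1·24 = 42.4; e = 44.4 − 42.4 = 2
x=30: ŷ = -8 + 2.1·30 = 55; e = 50 − 55 = -5
x=31: ŷ = -8 + 2.1·31 = 57.1; e = 56.1 − 57.1 = -1
x=33: ŷ = -8 + 2.1·33 = 61.3; e = 65.3 − 61.3 = 4
Largest |e| is 5 at x = 30, residual -5.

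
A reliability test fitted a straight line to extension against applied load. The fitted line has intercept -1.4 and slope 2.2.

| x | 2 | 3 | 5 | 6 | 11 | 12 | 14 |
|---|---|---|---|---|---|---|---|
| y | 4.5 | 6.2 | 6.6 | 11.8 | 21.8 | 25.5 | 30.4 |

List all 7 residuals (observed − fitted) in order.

1.5, 1, -3, 0, -1, 0.5, 1

x=2: ŷ = -1.4 + 2.2·2 = 3; e = 4.5 − 3 = 1.5
x=3: ŷ = -1.4 + 2.2·3 = 5.2; e = 6.2 − 5.2 = 1
x=5: ŷ = -1.4 + 2.2·5 = 9.6; e = 6.6 − 9.6 = -3
x=6: ŷ = -1.4 + 2.2·6 = 11.8; e = 11.8 − 11.8 = 0
x=11: ŷ = -1.4 + 2.2·11 = 22.8; e = 21.8 − 22.8 = -1
x=12: ŷ = -1.4 + 2.2·12 = 25; e = 25.5 − 25 = 0.5
x=14: ŷ = -1.4 + 2.2·14 = 29.4; e = 30.4 − 29.4 = 1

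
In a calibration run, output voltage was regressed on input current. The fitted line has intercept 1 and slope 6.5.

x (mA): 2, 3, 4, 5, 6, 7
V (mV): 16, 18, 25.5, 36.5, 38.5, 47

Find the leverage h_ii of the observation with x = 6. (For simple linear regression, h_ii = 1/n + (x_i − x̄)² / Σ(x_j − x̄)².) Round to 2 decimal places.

h = 0.30

x̄ = (2 + 3 + 4 + 5 + 6 + 7)/6 = 4.5
Σ(x − x̄)² = 6.25 + 2.25 + 0.25 + 0.25 + 2.25 + 6.25 = 17.5
h = 1/6 + (1.5)²/17.5 = 0.166667 + 0.128571 = 0.30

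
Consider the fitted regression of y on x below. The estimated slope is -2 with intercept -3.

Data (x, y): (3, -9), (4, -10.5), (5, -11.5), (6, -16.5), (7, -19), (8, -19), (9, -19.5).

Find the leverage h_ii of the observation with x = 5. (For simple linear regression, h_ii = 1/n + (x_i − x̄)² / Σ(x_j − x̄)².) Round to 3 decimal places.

h = 0.179

x̄ = (3 + 4 + 5 + 6 + 7 + 8 + 9)/7 = 6
Σ(x − x̄)² = 9 + 4 + 1 + 0 + 1 + 4 + 9 = 28
h = 1/7 + (-1)²/28 = 0.142857 + 0.0357143 = 0.179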